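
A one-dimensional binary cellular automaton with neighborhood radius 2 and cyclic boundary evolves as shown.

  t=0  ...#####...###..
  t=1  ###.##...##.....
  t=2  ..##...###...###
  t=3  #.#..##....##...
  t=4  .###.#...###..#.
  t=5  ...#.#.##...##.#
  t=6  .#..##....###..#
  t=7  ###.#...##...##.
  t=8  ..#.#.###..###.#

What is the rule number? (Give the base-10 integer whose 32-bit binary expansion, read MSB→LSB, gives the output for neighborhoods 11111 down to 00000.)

2855700043

  [31] ##### => #  t=0,i=5
  [30] ####. => .  t=0,i=6
  [29] ###.# => #  t=1,i=2
  [28] ###.. => .  t=0,i=7
  [27] ##.## => #  t=1,i=3
  [26] ##.#. => .  t=4,i=4
  [25] ##..# => #  t=2,i=0
  [24] ##... => .  t=0,i=8
  [23] #.### => .  t=7,i=0
  [22] #.##. => .  t=1,i=4
  [21] #.#.# => #  t=5,i=5
  [20] #.#.. => #  t=3,i=2
  [19] #..## => .  t=2,i=1
  [18] #..#. => #  t=4,i=13
  [17] #...# => #  t=0,i=9
  [16] #.... => .  t=0,i=15
  [15] .#### => #  t=0,i=4
  [14] .###. => .  t=0,i=12
  [13] .##.# => .  t=5,i=13
  [12] .##.. => .  t=1,i=5
  [11] .#.## => .  t=5,i=6
  [10] .#.#. => #  t=3,i=1
  [9] .#..# => #  t=3,i=3
  [8] .#... => .  t=4,i=6
  [7] ..### => .  t=0,i=3
  [6] ..##. => #  t=1,i=9
  [5] ..#.# => .  t=3,i=0
  [4] ..#.. => .  t=4,i=14
  [3] ...## => #  t=0,i=2
  [2] ...#. => .  t=3,i=15
  [1] ....# => #  t=0,i=1
  [0] ..... => #  t=0,i=0
  bits 10101010001101101000011001001011 = 2855700043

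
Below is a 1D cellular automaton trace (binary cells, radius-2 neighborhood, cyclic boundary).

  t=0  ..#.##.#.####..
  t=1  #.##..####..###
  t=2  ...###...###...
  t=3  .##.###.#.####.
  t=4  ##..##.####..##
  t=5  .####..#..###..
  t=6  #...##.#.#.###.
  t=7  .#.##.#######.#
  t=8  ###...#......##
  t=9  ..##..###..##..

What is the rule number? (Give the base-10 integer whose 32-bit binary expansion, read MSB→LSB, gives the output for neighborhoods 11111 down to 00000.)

  ##### -> .   bit 31 = 0  t=7,i=8
  ####. -> .   bit 30 = 0  t=0,i=11
  ###.# -> .   bit 29 = 0  t=1,i=0
  ###.. -> #   bit 28 = 1  t=0,i=12
  ##.## -> .   bit 27 = 0  t=1,i=1
  ##.#. -> #   bit 26 = 1  t=0,i=6
  ##..# -> #   bit 25 = 1  t=1,i=4
  ##... -> #   bit 24 = 1  t=0,i=13
  #.### -> #   bit 23 = 1  t=0,i=9
  #.##. -> .   bit 22 = 0  t=0,i=4
  #.#.# -> #   bit 21 = 1  t=0,i=7
  #.#.. -> .   bit 20 = 0  t=6,i=0
  #..## -> #   bit 19 = 1  t=1,i=5
  #..#. -> .   bit 18 = 0  t=5,i=6
  #...# -> .   bit 17 = 0  t=2,i=7
  #.... -> #   bit 16 = 1  t=0,i=14
  .#### -> .   bit 15 = 0  t=0,i=10
  .###. -> #   bit 14 = 1  t=2,i=4
  .##.# -> .   bit 13 = 0  t=0,i=5
  .##.. -> #   bit 12 = 1  t=1,i=3
  .#.## -> #   bit 11 = 1  t=0,i=3
  .#.#. -> #   bit 10 = 1  t=6,i=8
  .#..# -> .   bit 9 = 0  t=5,i=8
  .#... -> #   bit 8 = 1  t=6,i=1
  ..### -> .   bit 7 = 0  t=1,i=6
  ..##. -> #   bit 6 = 1  t=3,i=1
  ..#.# -> #   bit 5 = 1  t=0,i=2
  ..#.. -> #   bit 4 = 1  t=5,i=7
  ...## -> #   bit 3 = 1  t=2,i=2
  ...#. -> .   bit 2 = 0  t=0,i=1
  ....# -> #   bit 1 = 1  t=0,i=0
  ..... -> .   bit 0 = 0  t=2,i=0
  bits 00010111101010010101110101111010 = 396975482

396975482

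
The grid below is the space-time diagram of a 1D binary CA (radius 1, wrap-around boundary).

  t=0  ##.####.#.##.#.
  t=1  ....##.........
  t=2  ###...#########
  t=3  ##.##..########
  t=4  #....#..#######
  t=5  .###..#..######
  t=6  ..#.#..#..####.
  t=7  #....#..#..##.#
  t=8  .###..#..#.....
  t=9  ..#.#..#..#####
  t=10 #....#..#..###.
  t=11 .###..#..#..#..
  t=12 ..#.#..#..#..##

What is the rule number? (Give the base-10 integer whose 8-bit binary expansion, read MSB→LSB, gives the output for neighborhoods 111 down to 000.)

145

  ###|#  b7=1 t=0,i=4
  ##.|.  b6=0 t=0,i=1
  #.#|.  b5=0 t=0,i=2
  #..|#  b4=1 t=1,i=6
  .##|.  b3=0 t=0,i=0
  .#.|.  b2=0 t=0,i=8
  ..#|.  b1=0 t=1,i=3
  ...|#  b0=1 t=1,i=0
  bits 10010001 = 145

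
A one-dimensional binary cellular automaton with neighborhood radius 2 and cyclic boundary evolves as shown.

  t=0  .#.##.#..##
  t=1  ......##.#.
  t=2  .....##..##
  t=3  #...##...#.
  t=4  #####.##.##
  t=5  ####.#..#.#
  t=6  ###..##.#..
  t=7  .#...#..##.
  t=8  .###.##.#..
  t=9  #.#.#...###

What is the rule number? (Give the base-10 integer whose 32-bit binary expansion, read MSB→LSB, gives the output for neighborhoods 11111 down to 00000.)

  ##### -> #   bit 31 = 1  t=4,i=0
  ####. -> #   bit 30 = 1  t=4,i=3
  ###.# -> .   bit 29 = 0  t=4,i=4
  ###.. -> .   bit 28 = 0  t=6,i=2
  ##.## -> #   bit 27 = 1  t=4,i=5
  ##.#. -> .   bit 26 = 0  t=0,i=0
  ##..# -> .   bit 25 = 0  t=2,i=7
  ##... -> #   bit 24 = 1  t=2,i=0
  #.### -> .   bit 23 = 0  t=4,i=9
  #.##. -> .   bit 22 = 0  t=0,i=3
  #.#.# -> .   bit 21 = 0  t=0,i=1
  #.#.. -> #   bit 20 = 1  t=0,i=6
  #..## -> .   bit 19 = 0  t=0,i=8
  #..#. -> .   bit 18 = 0  t=5,i=7
  #...# -> #   bit 17 = 1  t=3,i=2
  #.... -> .   bit 16 = 0  t=1,i=0
  .#### -> #   bit 15 = 1  t=4,i=10
  .###. -> #   bit 14 = 1  t=6,i=1
  .##.# -> .   bit 13 = 0  t=0,i=4
  .##.. -> .   bit 12 = 0  t=2,i=6
  .#.## -> .   bit 11 = 0  t=0,i=2
  .#.#. -> #   bit 10 = 1  t=3,i=10
  .#..# -> #   bit 9 = 1  t=0,i=7
  .#... -> #   bit 8 = 1  t=1,i=10
  ..### -> .   bit 7 = 0  t=6,i=0
  ..##. -> #   bit 6 = 1  t=0,i=9
  ..#.# -> #   bit 5 = 1  t=3,i=9
  ..#.. -> #   bit 4 = 1  t=7,i=1
  ...## -> #   bit 3 = 1  t=1,i=5
  ...#. -> .   bit 2 = 0  t=3,i=8
  ....# -> .   bit 1 = 0  t=1,i=4
  ..... -> .   bit 0 = 0  t=1,i=1
  bits 11001001000100101100011101111000 = 3373451128

3373451128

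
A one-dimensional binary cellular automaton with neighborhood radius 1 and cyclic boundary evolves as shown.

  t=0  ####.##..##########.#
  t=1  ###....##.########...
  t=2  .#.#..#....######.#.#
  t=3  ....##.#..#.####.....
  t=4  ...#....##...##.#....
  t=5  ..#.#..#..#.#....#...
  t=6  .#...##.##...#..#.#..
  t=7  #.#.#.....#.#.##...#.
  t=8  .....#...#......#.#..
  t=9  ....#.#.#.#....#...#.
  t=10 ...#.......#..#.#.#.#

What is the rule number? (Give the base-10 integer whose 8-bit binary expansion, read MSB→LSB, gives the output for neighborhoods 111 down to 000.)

146

  [7] ### => #  t=0,i=0
  [6] ##. => .  t=0,i=3
  [5] #.# => .  t=0,i=4
  [4] #.. => #  t=0,i=7
  [3] .## => .  t=0,i=5
  [2] .#. => .  t=2,i=1
  [1] ..# => #  t=0,i=8
  [0] ... => .  t=1,i=4
  bits 10010010 = 146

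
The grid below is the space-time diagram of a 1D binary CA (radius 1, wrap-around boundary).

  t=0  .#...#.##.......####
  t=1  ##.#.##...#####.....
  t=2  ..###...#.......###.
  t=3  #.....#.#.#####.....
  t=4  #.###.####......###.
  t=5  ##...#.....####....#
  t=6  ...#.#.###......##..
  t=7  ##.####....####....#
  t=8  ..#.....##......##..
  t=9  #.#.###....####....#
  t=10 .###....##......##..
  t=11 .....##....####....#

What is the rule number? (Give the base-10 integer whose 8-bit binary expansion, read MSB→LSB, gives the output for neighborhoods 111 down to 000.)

  [7] ### => .  t=0,i=17
  [6] ##. => .  t=0,i=8
  [5] #.# => #  t=0,i=0
  [4] #.. => .  t=0,i=2
  [3] .## => .  t=0,i=7
  [2] .#. => #  t=0,i=1
  [1] ..# => .  t=0,i=4
  [0] ... => #  t=0,i=3
  bits 00100101 = 37

37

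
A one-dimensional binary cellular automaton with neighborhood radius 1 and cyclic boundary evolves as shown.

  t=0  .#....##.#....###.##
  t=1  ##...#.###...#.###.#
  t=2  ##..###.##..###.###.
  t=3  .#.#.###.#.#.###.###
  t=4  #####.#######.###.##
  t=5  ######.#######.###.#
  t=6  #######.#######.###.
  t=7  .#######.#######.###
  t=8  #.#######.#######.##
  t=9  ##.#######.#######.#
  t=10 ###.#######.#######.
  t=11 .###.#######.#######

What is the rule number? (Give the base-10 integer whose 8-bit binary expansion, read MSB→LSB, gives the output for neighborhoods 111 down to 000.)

  [7] ### => #  t=0,i=15
  [6] ##. => #  t=0,i=7
  [5] #.# => #  t=0,i=0
  [4] #.. => .  t=0,i=2
  [3] .## => .  t=0,i=6
  [2] .#. => #  t=0,i=1
  [1] ..# => #  t=0,i=5
  [0] ... => .  t=0,i=3
  bits 11100110 = 230

230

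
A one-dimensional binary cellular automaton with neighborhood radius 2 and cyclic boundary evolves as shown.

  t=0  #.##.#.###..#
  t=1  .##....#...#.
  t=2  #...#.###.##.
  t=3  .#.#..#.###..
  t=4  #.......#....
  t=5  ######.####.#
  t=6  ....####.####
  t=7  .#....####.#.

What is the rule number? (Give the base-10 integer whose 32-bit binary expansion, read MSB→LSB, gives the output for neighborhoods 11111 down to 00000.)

  [31] ##### => .  t=5,i=1
  [30] ####. => #  t=5,i=4
  [29] ###.# => #  t=2,i=8
  [28] ###.. => .  t=0,i=9
  [27] ##.## => #  t=0,i=1
  [26] ##.#. => .  t=0,i=4
  [25] ##..# => .  t=0,i=10
  [24] ##... => .  t=1,i=3
  [23] #.### => #  t=0,i=7
  [22] #.##. => #  t=0,i=2
  [21] #.#.# => .  t=0,i=5
  [20] #.#.. => .  t=2,i=0
  [19] #..## => #  t=0,i=11
  [18] #..#. => .  t=3,i=5
  [17] #...# => .  t=1,i=9
  [16] #.... => #  t=1,i=4
  [15] .#### => .  t=5,i=0
  [14] .###. => .  t=0,i=8
  [13] .##.# => .  t=0,i=0
  [12] .##.. => .  t=1,i=2
  [11] .#.## => .  t=0,i=6
  [10] .#.#. => .  t=3,i=2
  [9] .#..# => .  t=1,i=12
  [8] .#... => #  t=1,i=8
  [7] ..### => .  t=6,i=4
  [6] ..##. => .  t=0,i=12
  [5] ..#.# => .  t=2,i=4
  [4] ..#.. => #  t=1,i=7
  [3] ...## => .  t=6,i=3
  [2] ...#. => #  t=1,i=6
  [1] ....# => .  t=1,i=5
  [0] ..... => #  t=4,i=3
  bits 01101000110010010000000100010101 = 1758003477

1758003477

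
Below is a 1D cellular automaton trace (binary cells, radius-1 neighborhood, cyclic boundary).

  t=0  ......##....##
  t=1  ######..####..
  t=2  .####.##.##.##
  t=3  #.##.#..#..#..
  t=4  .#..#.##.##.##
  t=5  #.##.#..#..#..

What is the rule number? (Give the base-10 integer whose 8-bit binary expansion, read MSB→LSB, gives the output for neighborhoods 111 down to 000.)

  [7] ### => #  t=1,i=1
  [6] ##. => .  t=0,i=7
  [5] #.# => #  t=2,i=0
  [4] #.. => #  t=0,i=0
  [3] .## => .  t=0,i=6
  [2] .#. => .  t=3,i=0
  [1] ..# => #  t=0,i=5
  [0] ... => #  t=0,i=1
  bits 10110011 = 179

179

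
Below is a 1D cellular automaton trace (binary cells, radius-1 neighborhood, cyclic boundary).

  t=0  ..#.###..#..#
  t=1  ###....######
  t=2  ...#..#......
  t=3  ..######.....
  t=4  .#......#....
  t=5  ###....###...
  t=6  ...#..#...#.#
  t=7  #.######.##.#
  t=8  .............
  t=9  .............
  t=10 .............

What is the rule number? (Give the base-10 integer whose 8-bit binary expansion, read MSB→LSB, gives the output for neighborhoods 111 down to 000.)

  ### -> .   bit 7 = 0  t=0,i=5
  ##. -> .   bit 6 = 0  t=0,i=6
  #.# -> .   bit 5 = 0  t=0,i=3
  #.. -> #   bit 4 = 1  t=0,i=0
  .## -> .   bit 3 = 0  t=0,i=4
  .#. -> #   bit 2 = 1  t=0,i=2
  ..# -> #   bit 1 = 1  t=0,i=1
  ... -> .   bit 0 = 0  t=1,i=4
  bits 00010110 = 22

22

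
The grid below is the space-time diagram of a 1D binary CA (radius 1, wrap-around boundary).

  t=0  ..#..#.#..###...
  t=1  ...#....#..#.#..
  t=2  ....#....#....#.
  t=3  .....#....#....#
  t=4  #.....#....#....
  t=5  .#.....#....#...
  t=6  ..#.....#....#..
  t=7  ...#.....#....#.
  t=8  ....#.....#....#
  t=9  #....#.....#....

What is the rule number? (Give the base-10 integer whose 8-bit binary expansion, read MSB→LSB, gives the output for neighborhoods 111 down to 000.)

  [7] ### => #  t=0,i=11
  [6] ##. => .  t=0,i=12
  [5] #.# => .  t=0,i=6
  [4] #.. => #  t=0,i=3
  [3] .## => .  t=0,i=10
  [2] .#. => .  t=0,i=2
  [1] ..# => .  t=0,i=1
  [0] ... => .  t=0,i=0
  bits 10010000 = 144

144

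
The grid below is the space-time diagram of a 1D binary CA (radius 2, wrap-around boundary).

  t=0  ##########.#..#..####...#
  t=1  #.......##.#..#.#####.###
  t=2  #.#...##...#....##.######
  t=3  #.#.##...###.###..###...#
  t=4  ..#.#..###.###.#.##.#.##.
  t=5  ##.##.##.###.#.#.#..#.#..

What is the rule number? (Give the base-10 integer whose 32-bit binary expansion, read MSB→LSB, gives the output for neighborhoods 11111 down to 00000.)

  [31] ##### => .  t=0,i=1
  [30] ####. => #  t=0,i=8
  [29] ###.# => #  t=0,i=9
  [28] ###.. => #  t=0,i=20
  [27] ##.## => #  t=1,i=21
  [26] ##.#. => .  t=0,i=10
  [25] ##..# => .  t=3,i=16
  [24] ##... => .  t=0,i=21
  [23] #.### => #  t=1,i=16
  [22] #.##. => #  t=3,i=4
  [21] #.#.# => #  t=3,i=2
  [20] #.#.. => #  t=0,i=11
  [19] #..## => #  t=0,i=16
  [18] #..#. => .  t=0,i=13
  [17] #...# => #  t=0,i=22
  [16] #.... => #  t=1,i=2
  [15] .#### => #  t=0,i=0
  [14] .###. => .  t=3,i=10
  [13] .##.# => .  t=1,i=9
  [12] .##.. => .  t=2,i=7
  [11] .#.## => .  t=1,i=15
  [10] .#.#. => #  t=4,i=3
  [9] .#..# => .  t=0,i=12
  [8] .#... => .  t=2,i=3
  [7] ..### => #  t=0,i=17
  [6] ..##. => .  t=1,i=8
  [5] ..#.# => .  t=1,i=14
  [4] ..#.. => #  t=0,i=14
  [3] ...## => #  t=0,i=23
  [2] ...#. => #  t=2,i=10
  [1] ....# => #  t=1,i=6
  [0] ..... => .  t=1,i=3
  bits 01111000111110111000010010011110 = 2029749406

2029749406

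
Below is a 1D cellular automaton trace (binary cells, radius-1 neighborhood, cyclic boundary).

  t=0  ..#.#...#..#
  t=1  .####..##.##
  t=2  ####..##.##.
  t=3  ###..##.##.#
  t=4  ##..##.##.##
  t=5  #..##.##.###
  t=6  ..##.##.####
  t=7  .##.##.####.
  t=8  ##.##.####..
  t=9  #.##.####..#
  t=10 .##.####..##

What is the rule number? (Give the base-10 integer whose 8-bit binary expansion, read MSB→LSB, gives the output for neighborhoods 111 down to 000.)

  ### -> #   bit 7 = 1  t=1,i=2
  ##. -> .   bit 6 = 0  t=1,i=4
  #.# -> #   bit 5 = 1  t=0,i=3
  #.. -> .   bit 4 = 0  t=0,i=0
  .## -> #   bit 3 = 1  t=1,i=1
  .#. -> #   bit 2 = 1  t=0,i=2
  ..# -> #   bit 1 = 1  t=0,i=1
  ... -> .   bit 0 = 0  t=0,i=6
  bits 10101110 = 174

174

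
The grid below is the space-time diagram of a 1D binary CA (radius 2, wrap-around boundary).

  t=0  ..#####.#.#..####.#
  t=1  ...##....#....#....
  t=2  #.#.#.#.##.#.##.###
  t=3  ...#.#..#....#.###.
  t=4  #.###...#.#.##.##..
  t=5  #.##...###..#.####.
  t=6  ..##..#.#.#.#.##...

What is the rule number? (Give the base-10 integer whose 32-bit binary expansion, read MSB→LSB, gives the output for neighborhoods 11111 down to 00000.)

  [31] ##### => #  t=0,i=4
  [30] ####. => .  t=0,i=5
  [29] ###.# => .  t=0,i=6
  [28] ###.. => .  t=3,i=17
  [27] ##.## => #  t=2,i=15
  [26] ##.#. => .  t=0,i=7
  [25] ##..# => #  t=4,i=17
  [24] ##... => .  t=1,i=5
  [23] #.### => #  t=2,i=16
  [22] #.##. => #  t=2,i=8
  [21] #.#.# => .  t=0,i=8
  [20] #.#.. => .  t=0,i=10
  [19] #..## => .  t=0,i=1
  [18] #..#. => .  t=3,i=7
  [17] #...# => .  t=4,i=6
  [16] #.... => #  t=1,i=6
  [15] .#### => #  t=0,i=3
  [14] .###. => #  t=3,i=16
  [13] .##.# => .  t=2,i=9
  [12] .##.. => #  t=1,i=4
  [11] .#.## => .  t=2,i=7
  [10] .#.#. => #  t=0,i=9
  [9] .#..# => .  t=0,i=0
  [8] .#... => .  t=1,i=10
  [7] ..### => .  t=0,i=2
  [6] ..##. => .  t=1,i=3
  [5] ..#.# => #  t=3,i=3
  [4] ..#.. => #  t=1,i=9
  [3] ...## => #  t=1,i=2
  [2] ...#. => #  t=1,i=8
  [1] ....# => .  t=1,i=1
  [0] ..... => #  t=1,i=0
  bits 10001010110000011101010000111101 = 2327958589

2327958589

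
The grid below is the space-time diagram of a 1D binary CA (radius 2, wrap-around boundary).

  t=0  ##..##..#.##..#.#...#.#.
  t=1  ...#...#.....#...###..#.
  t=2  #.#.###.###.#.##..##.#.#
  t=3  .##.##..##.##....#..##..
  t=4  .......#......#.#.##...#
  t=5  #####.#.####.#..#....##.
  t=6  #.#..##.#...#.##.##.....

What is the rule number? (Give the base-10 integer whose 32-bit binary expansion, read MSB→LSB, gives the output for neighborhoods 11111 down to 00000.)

  ##### -> #   bit 31 = 1  t=5,i=2
  ####. -> .   bit 30 = 0  t=5,i=3
  ###.# -> .   bit 29 = 0  t=2,i=6
  ###.. -> #   bit 28 = 1  t=1,i=19
  ##.## -> .   bit 27 = 0  t=2,i=7
  ##.#. -> #   bit 26 = 1  t=2,i=1
  ##..# -> .   bit 25 = 0  t=0,i=2
  ##... -> .   bit 24 = 0  t=3,i=13
  #.### -> #   bit 23 = 1  t=2,i=4
  #.##. -> .   bit 22 = 0  t=0,i=0
  #.#.# -> #   bit 21 = 1  t=0,i=22
  #.#.. -> .   bit 20 = 0  t=0,i=16
  #..## -> #   bit 19 = 1  t=0,i=3
  #..#. -> #   bit 18 = 1  t=0,i=7
  #...# -> #   bit 17 = 1  t=0,i=18
  #.... -> #   bit 16 = 1  t=1,i=0
  .#### -> .   bit 15 = 0  t=5,i=1
  .###. -> #   bit 14 = 1  t=1,i=18
  .##.# -> .   bit 13 = 0  t=2,i=0
  .##.. -> .   bit 12 = 0  t=0,i=1
  .#.## -> .   bit 11 = 0  t=0,i=9
  .#.#. -> .   bit 10 = 0  t=0,i=15
  .#..# -> #   bit 9 = 1  t=3,i=18
  .#... -> #   bit 8 = 1  t=0,i=17
  ..### -> .   bit 7 = 0  t=1,i=17
  ..##. -> .   bit 6 = 0  t=0,i=4
  ..#.# -> .   bit 5 = 0  t=0,i=8
  ..#.. -> .   bit 4 = 0  t=1,i=3
  ...## -> .   bit 3 = 0  t=1,i=16
  ...#. -> #   bit 2 = 1  t=0,i=19
  ....# -> .   bit 1 = 0  t=1,i=1
  ..... -> #   bit 0 = 1  t=1,i=10
  bits 10010100101011110100001100000101 = 2494513925

2494513925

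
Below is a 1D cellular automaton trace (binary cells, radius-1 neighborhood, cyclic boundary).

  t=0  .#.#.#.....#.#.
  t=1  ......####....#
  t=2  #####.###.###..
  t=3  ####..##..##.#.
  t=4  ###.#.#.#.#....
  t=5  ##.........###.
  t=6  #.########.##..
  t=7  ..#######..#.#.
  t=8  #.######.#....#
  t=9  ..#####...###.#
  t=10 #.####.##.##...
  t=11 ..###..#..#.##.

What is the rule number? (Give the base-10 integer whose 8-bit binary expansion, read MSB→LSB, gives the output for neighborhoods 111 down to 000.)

153

  ###|#  b7=1 t=1,i=7
  ##.|.  b6=0 t=1,i=9
  #.#|.  b5=0 t=0,i=2
  #..|#  b4=1 t=0,i=6
  .##|#  b3=1 t=1,i=6
  .#.|.  b2=0 t=0,i=1
  ..#|.  b1=0 t=0,i=0
  ...|#  b0=1 t=0,i=7
  bits 10011001 = 153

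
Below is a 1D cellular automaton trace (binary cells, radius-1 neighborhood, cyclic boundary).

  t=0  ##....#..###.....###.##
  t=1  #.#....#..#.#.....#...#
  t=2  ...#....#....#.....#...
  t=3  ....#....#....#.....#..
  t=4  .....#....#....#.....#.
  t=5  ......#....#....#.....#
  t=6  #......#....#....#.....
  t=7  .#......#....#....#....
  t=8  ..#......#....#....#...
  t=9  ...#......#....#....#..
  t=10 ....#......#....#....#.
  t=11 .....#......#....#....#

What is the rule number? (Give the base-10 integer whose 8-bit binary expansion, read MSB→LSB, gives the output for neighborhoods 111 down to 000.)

144

  nb ###: next=#  (t=0,i=0, bit7=1)
  nb ##.: next=.  (t=0,i=1, bit6=0)
  nb #.#: next=.  (t=0,i=20, bit5=0)
  nb #..: next=#  (t=0,i=2, bit4=1)
  nb .##: next=.  (t=0,i=9, bit3=0)
  nb .#.: next=.  (t=0,i=6, bit2=0)
  nb ..#: next=.  (t=0,i=5, bit1=0)
  nb ...: next=.  (t=0,i=3, bit0=0)
  bits 10010000 = 144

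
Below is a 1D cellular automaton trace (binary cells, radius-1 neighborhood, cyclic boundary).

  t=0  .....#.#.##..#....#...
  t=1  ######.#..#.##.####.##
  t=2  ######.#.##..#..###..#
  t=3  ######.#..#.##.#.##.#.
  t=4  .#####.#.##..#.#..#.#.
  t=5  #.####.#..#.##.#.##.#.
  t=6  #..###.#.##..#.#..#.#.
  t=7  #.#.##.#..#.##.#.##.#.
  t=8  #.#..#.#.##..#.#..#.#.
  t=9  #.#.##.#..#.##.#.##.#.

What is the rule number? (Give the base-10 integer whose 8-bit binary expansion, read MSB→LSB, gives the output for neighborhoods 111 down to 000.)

199

  [7] ### => #  t=1,i=0
  [6] ##. => #  t=0,i=10
  [5] #.# => .  t=0,i=6
  [4] #.. => .  t=0,i=11
  [3] .## => .  t=0,i=9
  [2] .#. => #  t=0,i=5
  [1] ..# => #  t=0,i=4
  [0] ... => #  t=0,i=0
  bits 11000111 = 199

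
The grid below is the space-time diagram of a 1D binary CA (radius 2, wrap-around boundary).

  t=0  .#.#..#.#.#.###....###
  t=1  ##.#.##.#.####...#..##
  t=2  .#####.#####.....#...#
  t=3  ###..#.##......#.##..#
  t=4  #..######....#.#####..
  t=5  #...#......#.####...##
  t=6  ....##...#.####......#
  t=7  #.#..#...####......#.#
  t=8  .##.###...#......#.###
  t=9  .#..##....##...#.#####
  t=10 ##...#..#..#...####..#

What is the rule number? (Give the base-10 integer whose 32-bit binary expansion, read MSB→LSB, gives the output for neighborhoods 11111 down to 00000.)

653580594

  #####|.  b31=0 t=2,i=3
  ####.|.  b30=0 t=1,i=0
  ###.#|#  b29=1 t=0,i=21
  ###..|.  b28=0 t=0,i=14
  ##.##|.  b27=0 t=2,i=6
  ##.#.|#  b26=1 t=0,i=0
  ##..#|#  b25=1 t=3,i=3
  ##...|.  b24=0 t=0,i=15
  #.###|#  b23=1 t=0,i=12
  #.##.|#  b22=1 t=1,i=5
  #.#.#|#  b21=1 t=0,i=1
  #.#..|#  b20=1 t=0,i=3
  #..##|.  b19=0 t=1,i=19
  #..#.|#  b18=1 t=0,i=5
  #...#|.  b17=0 t=1,i=15
  #....|.  b16=0 t=0,i=16
  .####|#  b15=1 t=1,i=11
  .###.|#  b14=1 t=0,i=13
  .##.#|.  b13=0 t=1,i=6
  .##..|#  b12=1 t=3,i=8
  .#.##|#  b11=1 t=0,i=11
  .#.#.|.  b10=0 t=0,i=2
  .#..#|.  b9=0 t=0,i=4
  .#...|#  b8=1 t=2,i=18
  ..###|.  b7=0 t=0,i=19
  ..##.|.  b6=0 t=6,i=4
  ..#.#|#  b5=1 t=0,i=6
  ..#..|#  b4=1 t=1,i=17
  ...##|.  b3=0 t=0,i=18
  ...#.|.  b2=0 t=1,i=16
  ....#|#  b1=1 t=0,i=17
  .....|.  b0=0 t=2,i=14
  bits 00100110111101001101100100110010 = 653580594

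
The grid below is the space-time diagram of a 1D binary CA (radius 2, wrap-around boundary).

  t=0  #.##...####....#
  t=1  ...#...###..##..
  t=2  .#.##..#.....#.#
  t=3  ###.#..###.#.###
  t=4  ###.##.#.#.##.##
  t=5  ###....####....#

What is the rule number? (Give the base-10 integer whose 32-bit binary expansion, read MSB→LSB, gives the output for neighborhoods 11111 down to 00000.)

  ##### -> #   bit 31 = 1  t=3,i=0
  ####. -> #   bit 30 = 1  t=0,i=9
  ###.# -> #   bit 29 = 1  t=3,i=2
  ###.. -> .   bit 28 = 0  t=0,i=10
  ##.## -> .   bit 27 = 0  t=0,i=1
  ##.#. -> .   bit 26 = 0  t=3,i=3
  ##..# -> .   bit 25 = 0  t=1,i=10
  ##... -> .   bit 24 = 0  t=0,i=4
  #.### -> .   bit 23 = 0  t=3,i=13
  #.##. -> .   bit 22 = 0  t=0,i=2
  #.#.# -> #   bit 21 = 1  t=2,i=1
  #.#.. -> #   bit 20 = 1  t=3,i=4
  #..## -> .   bit 19 = 0  t=1,i=11
  #..#. -> .   bit 18 = 0  t=2,i=6
  #...# -> .   bit 17 = 0  t=0,i=5
  #.... -> #   bit 16 = 1  t=0,i=12
  .#### -> #   bit 15 = 1  t=0,i=8
  .###. -> .   bit 14 = 0  t=1,i=8
  .##.# -> .   bit 13 = 0  t=0,i=0
  .##.. -> #   bit 12 = 1  t=0,i=3
  .#.## -> #   bit 11 = 1  t=2,i=2
  .#.#. -> #   bit 10 = 1  t=2,i=0
  .#..# -> #   bit 9 = 1  t=3,i=5
  .#... -> #   bit 8 = 1  t=1,i=4
  ..### -> #   bit 7 = 1  t=0,i=7
  ..##. -> .   bit 6 = 0  t=0,i=15
  ..#.# -> #   bit 5 = 1  t=2,i=13
  ..#.. -> #   bit 4 = 1  t=1,i=3
  ...## -> .   bit 3 = 0  t=0,i=6
  ...#. -> .   bit 2 = 0  t=1,i=2
  ....# -> #   bit 1 = 1  t=0,i=13
  ..... -> .   bit 0 = 0  t=1,i=0
  bits 11100000001100011001111110110010 = 3761348530

3761348530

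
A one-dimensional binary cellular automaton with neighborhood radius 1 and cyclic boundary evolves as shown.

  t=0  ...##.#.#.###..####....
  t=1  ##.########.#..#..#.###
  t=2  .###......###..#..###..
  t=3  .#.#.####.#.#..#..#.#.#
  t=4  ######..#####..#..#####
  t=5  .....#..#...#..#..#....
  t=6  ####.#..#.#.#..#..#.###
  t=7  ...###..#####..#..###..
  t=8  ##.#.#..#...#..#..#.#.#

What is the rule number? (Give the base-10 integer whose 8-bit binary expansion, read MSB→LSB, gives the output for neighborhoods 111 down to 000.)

109

  [7] ### => .  t=0,i=11
  [6] ##. => #  t=0,i=4
  [5] #.# => #  t=0,i=5
  [4] #.. => .  t=0,i=13
  [3] .## => #  t=0,i=3
  [2] .#. => #  t=0,i=6
  [1] ..# => .  t=0,i=2
  [0] ... => #  t=0,i=0
  bits 01101101 = 109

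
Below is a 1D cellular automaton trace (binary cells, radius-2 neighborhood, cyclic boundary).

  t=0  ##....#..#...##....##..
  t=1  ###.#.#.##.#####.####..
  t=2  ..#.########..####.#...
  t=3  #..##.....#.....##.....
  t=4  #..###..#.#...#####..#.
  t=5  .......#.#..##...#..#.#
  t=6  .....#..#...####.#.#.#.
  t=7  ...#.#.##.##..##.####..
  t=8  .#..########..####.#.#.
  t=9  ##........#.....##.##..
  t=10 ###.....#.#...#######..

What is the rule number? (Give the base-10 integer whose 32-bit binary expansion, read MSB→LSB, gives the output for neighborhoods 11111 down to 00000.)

  nb #####: next=.  (t=1,i=13, bit31=0)
  nb ####.: next=#  (t=1,i=14, bit30=1)
  nb ###.#: next=#  (t=1,i=2, bit29=1)
  nb ###..: next=.  (t=1,i=20, bit28=0)
  nb ##.##: next=#  (t=1,i=10, bit27=1)
  nb ##.#.: next=.  (t=1,i=3, bit26=0)
  nb ##..#: next=.  (t=0,i=21, bit25=0)
  nb ##...: next=#  (t=0,i=2, bit24=1)
  nb #.###: next=#  (t=1,i=11, bit23=1)
  nb #.##.: next=#  (t=1,i=8, bit22=1)
  nb #.#.#: next=#  (t=1,i=4, bit21=1)
  nb #.#..: next=.  (t=2,i=19, bit20=0)
  nb #..##: next=.  (t=0,i=22, bit19=0)
  nb #..#.: next=#  (t=0,i=8, bit18=1)
  nb #...#: next=#  (t=0,i=11, bit17=1)
  nb #....: next=.  (t=0,i=3, bit16=0)
  nb .####: next=.  (t=1,i=12, bit15=0)
  nb .###.: next=.  (t=1,i=1, bit14=0)
  nb .##.#: next=#  (t=1,i=9, bit13=1)
  nb .##..: next=#  (t=0,i=1, bit12=1)
  nb .#.##: next=#  (t=1,i=7, bit11=1)
  nb .#.#.: next=#  (t=1,i=5, bit10=1)
  nb .#..#: next=.  (t=0,i=7, bit9=0)
  nb .#...: next=.  (t=0,i=10, bit8=0)
  nb ..###: next=.  (t=1,i=0, bit7=0)
  nb ..##.: next=#  (t=0,i=0, bit6=1)
  nb ..#.#: next=.  (t=2,i=2, bit5=0)
  nb ..#..: next=#  (t=0,i=6, bit4=1)
  nb ...##: next=#  (t=0,i=12, bit3=1)
  nb ...#.: next=.  (t=0,i=5, bit2=0)
  nb ....#: next=#  (t=0,i=4, bit1=1)
  nb .....: next=.  (t=2,i=22, bit0=0)
  bits 01101001111001100011110001011010 = 1776696410

1776696410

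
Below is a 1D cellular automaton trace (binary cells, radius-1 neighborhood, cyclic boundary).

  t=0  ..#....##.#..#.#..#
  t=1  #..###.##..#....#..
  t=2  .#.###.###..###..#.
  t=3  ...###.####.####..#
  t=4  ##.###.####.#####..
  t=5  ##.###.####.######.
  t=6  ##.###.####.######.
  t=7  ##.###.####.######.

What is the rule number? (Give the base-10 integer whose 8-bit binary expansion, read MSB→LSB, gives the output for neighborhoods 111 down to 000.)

  [7] ### => #  t=1,i=4
  [6] ##. => #  t=0,i=8
  [5] #.# => .  t=0,i=9
  [4] #.. => #  t=0,i=0
  [3] .## => #  t=0,i=7
  [2] .#. => .  t=0,i=2
  [1] ..# => .  t=0,i=1
  [0] ... => #  t=0,i=4
  bits 11011001 = 217

217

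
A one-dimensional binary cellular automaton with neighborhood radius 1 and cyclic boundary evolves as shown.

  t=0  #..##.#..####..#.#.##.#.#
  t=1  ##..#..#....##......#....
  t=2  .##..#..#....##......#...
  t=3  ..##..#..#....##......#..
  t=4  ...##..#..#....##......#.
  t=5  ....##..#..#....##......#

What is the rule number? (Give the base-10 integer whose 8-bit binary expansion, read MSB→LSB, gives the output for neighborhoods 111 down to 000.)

80

  [7] ### => .  t=0,i=10
  [6] ##. => #  t=0,i=0
  [5] #.# => .  t=0,i=5
  [4] #.. => #  t=0,i=1
  [3] .## => .  t=0,i=3
  [2] .#. => .  t=0,i=6
  [1] ..# => .  t=0,i=2
  [0] ... => .  t=1,i=9
  bits 01010000 = 80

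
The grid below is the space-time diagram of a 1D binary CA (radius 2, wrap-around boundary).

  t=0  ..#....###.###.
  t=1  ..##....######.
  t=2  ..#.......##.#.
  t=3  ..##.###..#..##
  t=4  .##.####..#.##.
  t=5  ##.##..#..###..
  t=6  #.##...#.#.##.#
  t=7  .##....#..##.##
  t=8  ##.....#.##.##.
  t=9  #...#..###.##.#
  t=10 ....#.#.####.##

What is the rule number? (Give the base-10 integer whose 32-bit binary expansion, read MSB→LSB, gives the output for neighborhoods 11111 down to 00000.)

  ##### -> #   bit 31 = 1  t=1,i=10
  ####. -> .   bit 30 = 0  t=1,i=12
  ###.# -> #   bit 29 = 1  t=0,i=9
  ###.. -> #   bit 28 = 1  t=0,i=13
  ##.## -> #   bit 27 = 1  t=0,i=10
  ##.#. -> .   bit 26 = 0  t=2,i=12
  ##..# -> .   bit 25 = 0  t=3,i=0
  ##... -> .   bit 24 = 0  t=0,i=14
  #.### -> #   bit 23 = 1  t=0,i=11
  #.##. -> #   bit 22 = 1  t=4,i=12
  #.#.# -> .   bit 21 = 0  t=6,i=9
  #.#.. -> #   bit 20 = 1  t=2,i=13
  #..## -> #   bit 19 = 1  t=3,i=1
  #..#. -> .   bit 18 = 0  t=3,i=9
  #...# -> .   bit 17 = 0  t=0,i=0
  #.... -> .   bit 16 = 0  t=0,i=4
  .#### -> .   bit 15 = 0  t=1,i=9
  .###. -> #   bit 14 = 1  t=0,i=8
  .##.# -> .   bit 13 = 0  t=2,i=11
  .##.. -> .   bit 12 = 0  t=1,i=3
  .#.## -> #   bit 11 = 1  t=4,i=11
  .#.#. -> .   bit 10 = 0  t=6,i=8
  .#..# -> .   bit 9 = 0  t=3,i=11
  .#... -> #   bit 8 = 1  t=0,i=3
  ..### -> .   bit 7 = 0  t=0,i=7
  ..##. -> #   bit 6 = 1  t=1,i=2
  ..#.# -> #   bit 5 = 1  t=4,i=10
  ..#.. -> #   bit 4 = 1  t=0,i=2
  ...## -> .   bit 3 = 0  t=0,i=6
  ...#. -> .   bit 2 = 0  t=0,i=1
  ....# -> .   bit 1 = 0  t=0,i=5
  ..... -> #   bit 0 = 1  t=2,i=5
  bits 10111000110110000100100101110001 = 3101182321

3101182321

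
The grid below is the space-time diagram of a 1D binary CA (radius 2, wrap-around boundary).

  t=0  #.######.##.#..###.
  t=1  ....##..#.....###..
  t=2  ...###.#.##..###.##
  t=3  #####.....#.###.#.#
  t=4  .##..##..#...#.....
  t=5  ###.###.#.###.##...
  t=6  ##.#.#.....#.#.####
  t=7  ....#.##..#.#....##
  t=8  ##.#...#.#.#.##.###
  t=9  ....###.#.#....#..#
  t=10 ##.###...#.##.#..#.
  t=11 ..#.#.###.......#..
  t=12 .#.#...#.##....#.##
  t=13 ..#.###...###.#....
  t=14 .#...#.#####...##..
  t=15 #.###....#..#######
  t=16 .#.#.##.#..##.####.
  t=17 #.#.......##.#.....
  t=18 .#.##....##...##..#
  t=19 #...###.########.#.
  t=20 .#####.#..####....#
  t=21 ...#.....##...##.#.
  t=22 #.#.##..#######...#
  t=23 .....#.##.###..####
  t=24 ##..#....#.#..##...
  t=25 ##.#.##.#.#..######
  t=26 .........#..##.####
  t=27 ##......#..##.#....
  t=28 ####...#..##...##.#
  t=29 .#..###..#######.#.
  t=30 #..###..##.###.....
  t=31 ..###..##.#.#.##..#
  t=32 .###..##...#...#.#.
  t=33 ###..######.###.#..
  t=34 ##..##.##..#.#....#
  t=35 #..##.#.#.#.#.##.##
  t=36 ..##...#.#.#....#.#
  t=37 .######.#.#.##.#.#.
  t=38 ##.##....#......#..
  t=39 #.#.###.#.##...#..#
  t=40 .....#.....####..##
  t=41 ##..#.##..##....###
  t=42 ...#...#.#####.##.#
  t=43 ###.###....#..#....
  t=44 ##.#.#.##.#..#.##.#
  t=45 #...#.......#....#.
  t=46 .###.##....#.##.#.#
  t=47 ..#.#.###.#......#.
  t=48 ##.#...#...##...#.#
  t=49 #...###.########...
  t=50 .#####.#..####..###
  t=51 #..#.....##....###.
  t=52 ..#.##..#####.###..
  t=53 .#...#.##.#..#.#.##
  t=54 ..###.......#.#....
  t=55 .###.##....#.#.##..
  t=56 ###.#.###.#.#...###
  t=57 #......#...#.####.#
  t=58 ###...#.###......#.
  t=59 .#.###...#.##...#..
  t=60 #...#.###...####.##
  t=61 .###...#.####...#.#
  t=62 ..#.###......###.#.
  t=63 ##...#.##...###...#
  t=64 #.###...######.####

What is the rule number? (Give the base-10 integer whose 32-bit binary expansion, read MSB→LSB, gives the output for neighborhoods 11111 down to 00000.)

2299483596

  #####|#  b31=1 t=0,i=4
  ####.|.  b30=0 t=0,i=6
  ###.#|.  b29=0 t=0,i=7
  ###..|.  b28=0 t=1,i=16
  ##.##|#  b27=1 t=0,i=8
  ##.#.|.  b26=0 t=0,i=11
  ##..#|.  b25=0 t=1,i=6
  ##...|#  b24=1 t=1,i=17
  #.###|.  b23=0 t=0,i=2
  #.##.|.  b22=0 t=0,i=9
  #.#.#|.  b21=0 t=0,i=0
  #.#..|.  b20=0 t=0,i=12
  #..##|#  b19=1 t=0,i=14
  #..#.|#  b18=1 t=1,i=7
  #...#|#  b17=1 t=2,i=1
  #....|#  b16=1 t=1,i=10
  .####|.  b15=0 t=0,i=3
  .###.|#  b14=1 t=0,i=16
  .##.#|.  b13=0 t=0,i=10
  .##..|#  b12=1 t=1,i=5
  .#.##|.  b11=0 t=0,i=1
  .#.#.|#  b10=1 t=6,i=4
  .#..#|.  b9=0 t=0,i=13
  .#...|#  b8=1 t=1,i=9
  ..###|#  b7=1 t=0,i=15
  ..##.|#  b6=1 t=1,i=4
  ..#.#|.  b5=0 t=3,i=10
  ..#..|.  b4=0 t=1,i=8
  ...##|#  b3=1 t=1,i=3
  ...#.|#  b2=1 t=3,i=9
  ....#|.  b1=0 t=1,i=2
  .....|.  b0=0 t=1,i=0
  bits 10001001000011110101010111001100 = 2299483596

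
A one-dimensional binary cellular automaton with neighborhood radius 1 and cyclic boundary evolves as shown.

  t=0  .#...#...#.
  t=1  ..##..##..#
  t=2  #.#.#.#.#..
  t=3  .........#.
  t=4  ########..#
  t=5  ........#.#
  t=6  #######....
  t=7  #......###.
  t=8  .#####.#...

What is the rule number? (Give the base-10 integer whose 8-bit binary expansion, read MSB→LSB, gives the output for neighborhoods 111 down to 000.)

  [7] ### => .  t=4,i=0
  [6] ##. => .  t=1,i=3
  [5] #.# => .  t=2,i=1
  [4] #.. => #  t=0,i=2
  [3] .## => #  t=1,i=2
  [2] .#. => .  t=0,i=1
  [1] ..# => .  t=0,i=0
  [0] ... => #  t=0,i=3
  bits 00011001 = 25

25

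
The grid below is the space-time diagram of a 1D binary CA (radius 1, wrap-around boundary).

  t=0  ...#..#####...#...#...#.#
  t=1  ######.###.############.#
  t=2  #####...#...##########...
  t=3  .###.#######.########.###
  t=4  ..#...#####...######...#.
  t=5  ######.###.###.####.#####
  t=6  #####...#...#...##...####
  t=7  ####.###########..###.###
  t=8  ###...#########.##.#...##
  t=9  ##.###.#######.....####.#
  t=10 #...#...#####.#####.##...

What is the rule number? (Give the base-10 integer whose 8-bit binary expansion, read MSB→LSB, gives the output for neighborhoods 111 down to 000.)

151

  [7] ### => #  t=0,i=7
  [6] ##. => .  t=0,i=10
  [5] #.# => .  t=0,i=23
  [4] #.. => #  t=0,i=0
  [3] .## => .  t=0,i=6
  [2] .#. => #  t=0,i=3
  [1] ..# => #  t=0,i=2
  [0] ... => #  t=0,i=1
  bits 10010111 = 151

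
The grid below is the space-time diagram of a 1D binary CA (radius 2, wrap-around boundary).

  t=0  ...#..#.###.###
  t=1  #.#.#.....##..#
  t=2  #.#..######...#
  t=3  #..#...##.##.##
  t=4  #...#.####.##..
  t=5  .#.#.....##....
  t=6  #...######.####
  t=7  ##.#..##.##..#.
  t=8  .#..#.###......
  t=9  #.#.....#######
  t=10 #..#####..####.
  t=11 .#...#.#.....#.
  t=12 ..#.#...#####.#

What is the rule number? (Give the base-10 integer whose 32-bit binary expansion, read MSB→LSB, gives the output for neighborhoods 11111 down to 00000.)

  [31] ##### => #  t=2,i=7
  [30] ####. => .  t=2,i=9
  [29] ###.# => #  t=0,i=10
  [28] ###.. => #  t=0,i=14
  [27] ##.## => #  t=0,i=11
  [26] ##.#. => .  t=1,i=1
  [25] ##..# => .  t=1,i=12
  [24] ##... => #  t=0,i=0
  [23] #.### => .  t=0,i=8
  [22] #.##. => .  t=3,i=10
  [21] #.#.# => #  t=1,i=2
  [20] #.#.. => .  t=1,i=4
  [19] #..## => .  t=1,i=13
  [18] #..#. => .  t=0,i=5
  [17] #...# => .  t=0,i=1
  [16] #.... => #  t=1,i=6
  [15] .#### => .  t=2,i=6
  [14] .###. => .  t=0,i=9
  [13] .##.# => #  t=1,i=0
  [12] .##.. => .  t=1,i=11
  [11] .#.## => .  t=0,i=7
  [10] .#.#. => .  t=1,i=3
  [9] .#..# => #  t=0,i=4
  [8] .#... => #  t=1,i=5
  [7] ..### => .  t=2,i=5
  [6] ..##. => #  t=1,i=10
  [5] ..#.# => .  t=0,i=6
  [4] ..#.. => .  t=0,i=3
  [3] ...## => #  t=1,i=9
  [2] ...#. => #  t=0,i=2
  [1] ....# => #  t=1,i=8
  [0] ..... => #  t=1,i=7
  bits 10111001001000010010001101001111 = 3105956687

3105956687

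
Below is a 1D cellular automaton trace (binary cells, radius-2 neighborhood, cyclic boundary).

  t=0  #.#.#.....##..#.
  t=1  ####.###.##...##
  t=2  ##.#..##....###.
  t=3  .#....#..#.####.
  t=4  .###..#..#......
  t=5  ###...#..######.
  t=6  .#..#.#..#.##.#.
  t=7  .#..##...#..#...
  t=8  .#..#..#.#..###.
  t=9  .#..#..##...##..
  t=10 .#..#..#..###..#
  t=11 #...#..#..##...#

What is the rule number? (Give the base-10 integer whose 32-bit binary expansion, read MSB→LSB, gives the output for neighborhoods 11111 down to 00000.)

2686674425

  ##### -> #   bit 31 = 1  t=1,i=0
  ####. -> .   bit 30 = 0  t=1,i=2
  ###.# -> #   bit 29 = 1  t=1,i=3
  ###.. -> .   bit 28 = 0  t=3,i=14
  ##.## -> .   bit 27 = 0  t=1,i=4
  ##.#. -> .   bit 26 = 0  t=2,i=2
  ##..# -> .   bit 25 = 0  t=0,i=12
  ##... -> .   bit 24 = 0  t=1,i=11
  #.### -> .   bit 23 = 0  t=1,i=5
  #.##. -> .   bit 22 = 0  t=1,i=9
  #.#.# -> #   bit 21 = 1  t=0,i=0
  #.#.. -> .   bit 20 = 0  t=0,i=4
  #..## -> .   bit 19 = 0  t=2,i=5
  #..#. -> .   bit 18 = 0  t=0,i=13
  #...# -> #   bit 17 = 1  t=1,i=12
  #.... -> #   bit 16 = 1  t=0,i=6
  .#### -> .   bit 15 = 0  t=1,i=15
  .###. -> #   bit 14 = 1  t=1,i=6
  .##.# -> #   bit 13 = 1  t=2,i=1
  .##.. -> .   bit 12 = 0  t=0,i=11
  .#.## -> .   bit 11 = 0  t=3,i=10
  .#.#. -> #   bit 10 = 1  t=0,i=1
  .#..# -> .   bit 9 = 0  t=2,i=4
  .#... -> #   bit 8 = 1  t=0,i=5
  ..### -> #   bit 7 = 1  t=1,i=14
  ..##. -> #   bit 6 = 1  t=0,i=10
  ..#.# -> #   bit 5 = 1  t=0,i=14
  ..#.. -> #   bit 4 = 1  t=3,i=1
  ...## -> #   bit 3 = 1  t=0,i=9
  ...#. -> .   bit 2 = 0  t=3,i=5
  ....# -> .   bit 1 = 0  t=0,i=8
  ..... -> #   bit 0 = 1  t=0,i=7
  bits 10100000001000110110010111111001 = 2686674425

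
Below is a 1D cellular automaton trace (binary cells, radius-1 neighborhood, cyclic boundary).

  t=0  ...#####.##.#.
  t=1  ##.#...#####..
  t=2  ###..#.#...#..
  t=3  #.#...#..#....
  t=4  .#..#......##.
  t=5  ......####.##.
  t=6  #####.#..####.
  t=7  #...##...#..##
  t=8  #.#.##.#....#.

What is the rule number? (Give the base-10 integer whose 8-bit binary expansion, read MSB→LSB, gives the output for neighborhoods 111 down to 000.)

  ###|.  b7=0 t=0,i=4
  ##.|#  b6=1 t=0,i=7
  #.#|#  b5=1 t=0,i=8
  #..|.  b4=0 t=0,i=13
  .##|#  b3=1 t=0,i=3
  .#.|.  b2=0 t=0,i=12
  ..#|.  b1=0 t=0,i=2
  ...|#  b0=1 t=0,i=0
  bits 01101001 = 105

105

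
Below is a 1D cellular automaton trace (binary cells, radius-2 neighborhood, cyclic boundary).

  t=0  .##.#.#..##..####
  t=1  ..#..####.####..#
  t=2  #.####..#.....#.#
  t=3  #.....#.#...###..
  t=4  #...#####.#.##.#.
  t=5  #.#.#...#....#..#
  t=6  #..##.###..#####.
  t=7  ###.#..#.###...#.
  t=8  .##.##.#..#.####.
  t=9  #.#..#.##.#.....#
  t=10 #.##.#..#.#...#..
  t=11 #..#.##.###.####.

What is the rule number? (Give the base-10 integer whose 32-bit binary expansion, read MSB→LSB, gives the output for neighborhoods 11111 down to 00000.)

588936886

  [31] ##### => .  t=4,i=6
  [30] ####. => .  t=0,i=15
  [29] ###.# => #  t=0,i=16
  [28] ###.. => .  t=1,i=13
  [27] ##.## => .  t=0,i=0
  [26] ##.#. => .  t=0,i=3
  [25] ##..# => #  t=0,i=11
  [24] ##... => #  t=7,i=12
  [23] #.### => .  t=1,i=10
  [22] #.##. => .  t=0,i=1
  [21] #.#.# => .  t=0,i=4
  [20] #.#.. => #  t=0,i=6
  [19] #..## => #  t=0,i=8
  [18] #..#. => .  t=1,i=1
  [17] #...# => #  t=3,i=10
  [16] #.... => .  t=2,i=10
  [15] .#### => .  t=0,i=14
  [14] .###. => #  t=3,i=13
  [13] .##.# => #  t=0,i=2
  [12] .##.. => #  t=0,i=10
  [11] .#.## => .  t=2,i=15
  [10] .#.#. => #  t=0,i=5
  [9] .#..# => #  t=0,i=7
  [8] .#... => .  t=2,i=9
  [7] ..### => #  t=0,i=13
  [6] ..##. => .  t=0,i=9
  [5] ..#.# => #  t=2,i=14
  [4] ..#.. => #  t=1,i=2
  [3] ...## => .  t=3,i=11
  [2] ...#. => #  t=2,i=13
  [1] ....# => #  t=2,i=12
  [0] ..... => .  t=2,i=11
  bits 00100011000110100111011010110110 = 588936886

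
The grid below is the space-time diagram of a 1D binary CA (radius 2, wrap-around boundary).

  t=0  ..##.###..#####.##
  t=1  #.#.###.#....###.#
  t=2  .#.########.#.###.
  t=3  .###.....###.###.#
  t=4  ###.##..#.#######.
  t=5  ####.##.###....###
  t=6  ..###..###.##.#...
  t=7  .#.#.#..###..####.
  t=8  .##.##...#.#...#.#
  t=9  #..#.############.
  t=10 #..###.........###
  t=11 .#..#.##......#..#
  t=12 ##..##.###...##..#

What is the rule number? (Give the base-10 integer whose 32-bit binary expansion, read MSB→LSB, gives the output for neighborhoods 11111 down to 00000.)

1871928700

  #####|.  b31=0 t=0,i=12
  ####.|#  b30=1 t=0,i=13
  ###.#|#  b29=1 t=0,i=14
  ###..|.  b28=0 t=0,i=7
  ##.##|#  b27=1 t=0,i=4
  ##.#.|#  b26=1 t=1,i=1
  ##..#|#  b25=1 t=0,i=0
  ##...|#  b24=1 t=3,i=4
  #.###|#  b23=1 t=0,i=5
  #.##.|.  b22=0 t=0,i=16
  #.#.#|.  b21=0 t=1,i=2
  #.#..|#  b20=1 t=1,i=8
  #..##|.  b19=0 t=0,i=1
  #..#.|.  b18=0 t=2,i=0
  #...#|#  b17=1 t=8,i=7
  #....|#  b16=1 t=1,i=10
  .####|.  b15=0 t=0,i=11
  .###.|#  b14=1 t=0,i=6
  .##.#|.  b13=0 t=0,i=3
  .##..|#  b12=1 t=0,i=17
  .#.##|#  b11=1 t=1,i=3
  .#.#.|#  b10=1 t=7,i=2
  .#..#|.  b9=0 t=7,i=6
  .#...|#  b8=1 t=1,i=9
  ..###|.  b7=0 t=0,i=10
  ..##.|#  b6=1 t=0,i=2
  ..#.#|#  b5=1 t=2,i=1
  ..#..|#  b4=1 t=11,i=14
  ...##|#  b3=1 t=1,i=12
  ...#.|#  b2=1 t=8,i=8
  ....#|.  b1=0 t=1,i=11
  .....|.  b0=0 t=3,i=6
  bits 01101111100100110101110101111100 = 1871928700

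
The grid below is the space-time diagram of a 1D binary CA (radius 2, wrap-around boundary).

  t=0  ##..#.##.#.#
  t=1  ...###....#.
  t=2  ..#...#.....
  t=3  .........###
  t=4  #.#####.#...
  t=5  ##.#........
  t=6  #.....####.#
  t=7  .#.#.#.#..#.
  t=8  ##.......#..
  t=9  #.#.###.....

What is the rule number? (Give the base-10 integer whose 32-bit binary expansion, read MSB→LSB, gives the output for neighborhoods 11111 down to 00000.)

151292009

  nb #####: next=.  (t=4,i=4, bit31=0)
  nb ####.: next=.  (t=4,i=5, bit30=0)
  nb ###.#: next=.  (t=4,i=6, bit29=0)
  nb ###..: next=.  (t=0,i=1, bit28=0)
  nb ##.##: next=#  (t=6,i=10, bit27=1)
  nb ##.#.: next=.  (t=0,i=8, bit26=0)
  nb ##..#: next=.  (t=0,i=2, bit25=0)
  nb ##...: next=#  (t=1,i=6, bit24=1)
  nb #.###: next=.  (t=0,i=11, bit23=0)
  nb #.##.: next=.  (t=0,i=6, bit22=0)
  nb #.#.#: next=.  (t=0,i=9, bit21=0)
  nb #.#..: next=.  (t=4,i=8, bit20=0)
  nb #..##: next=.  (t=8,i=11, bit19=0)
  nb #..#.: next=#  (t=0,i=3, bit18=1)
  nb #...#: next=.  (t=2,i=4, bit17=0)
  nb #....: next=.  (t=1,i=0, bit16=0)
  nb .####: next=#  (t=4,i=3, bit15=1)
  nb .###.: next=.  (t=0,i=0, bit14=0)
  nb .##.#: next=.  (t=0,i=7, bit13=0)
  nb .##..: next=.  (t=6,i=0, bit12=0)
  nb .#.##: next=#  (t=0,i=5, bit11=1)
  nb .#.#.: next=.  (t=7,i=2, bit10=0)
  nb .#..#: next=.  (t=7,i=8, bit9=0)
  nb .#...: next=.  (t=1,i=11, bit8=0)
  nb ..###: next=.  (t=1,i=3, bit7=0)
  nb ..##.: next=#  (t=5,i=0, bit6=1)
  nb ..#.#: next=#  (t=0,i=4, bit5=1)
  nb ..#..: next=.  (t=1,i=10, bit4=0)
  nb ...##: next=#  (t=1,i=2, bit3=1)
  nb ...#.: next=.  (t=1,i=9, bit2=0)
  nb ....#: next=.  (t=1,i=1, bit1=0)
  nb .....: next=#  (t=2,i=9, bit0=1)
  bits 00001001000001001000100001101001 = 151292009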